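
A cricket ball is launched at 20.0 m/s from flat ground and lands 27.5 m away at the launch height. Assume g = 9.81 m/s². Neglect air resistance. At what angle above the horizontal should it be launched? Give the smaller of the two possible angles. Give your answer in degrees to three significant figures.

Level-ground range R = v₀² sin(2θ)/g ⇒ sin(2θ) = gR/v₀² = 9.81 × 27.5 / 20.0² = 0.6744.
2θ = 42.41° or 180° − 42.41° = 137.6°, so θ = 21.21° or 68.79°.
The smaller angle is 21.21°.

21.2°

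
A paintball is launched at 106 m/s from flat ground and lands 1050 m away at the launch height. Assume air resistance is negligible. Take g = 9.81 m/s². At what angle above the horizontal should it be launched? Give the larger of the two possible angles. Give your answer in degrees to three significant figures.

56.8°

From R = (v₀²/g) sin 2θ: sin 2θ = 9.81 × 1050 / 11236 = 0.9167.
2θ = 66.45° or 180° − 66.45° = 113.5°, so θ = 33.23° or 56.77°.
The larger angle is 56.77°.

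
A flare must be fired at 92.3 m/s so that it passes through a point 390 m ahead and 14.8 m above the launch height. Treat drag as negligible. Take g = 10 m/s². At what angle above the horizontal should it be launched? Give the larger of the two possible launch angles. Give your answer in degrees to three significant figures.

Trajectory: y = x tanθ − g x² (1 + tan²θ)/(2v₀²). With x = 390, y = 14.8, v₀ = 92.3, g = 10.0:
89.27 tan²θ − 390 tanθ + (104.1) = 0.
tanθ = [390 ± √(390² − 4 × 89.27 × (104.1))] / (2 × 89.27) = (390 ± 339.0) / 178.5, giving tanθ = 0.2855 or 4.083.
θ = 15.93° or 76.24°; the larger is 76.24°.

76.2°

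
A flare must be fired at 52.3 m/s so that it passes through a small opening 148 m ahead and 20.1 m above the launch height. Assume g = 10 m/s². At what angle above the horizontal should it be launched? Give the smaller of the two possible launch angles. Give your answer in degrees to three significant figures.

Trajectory: y = x tanθ − g x² (1 + tan²θ)/(2v₀²). With x = 148, y = 20.1, v₀ = 52.3, g = 10.0:
40.04 tan²θ − 148 tanθ + (60.14) = 0.
tanθ = [148 ± √(148² − 4 × 40.04 × (60.14))] / (2 × 40.04) = (148 ± 110.8) / 80.08, giving tanθ = 0.4648 or 3.232.
θ = 24.93° or 72.81°; the smaller is 24.93°.

24.9°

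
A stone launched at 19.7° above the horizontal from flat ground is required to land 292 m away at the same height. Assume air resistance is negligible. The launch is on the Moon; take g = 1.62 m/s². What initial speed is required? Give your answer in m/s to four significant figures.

From R = (v₀² / g) sin 2θ: v₀ = √(gR / sin 2θ).
v₀ = √(1.62 × 292 / sin 39.40°) = √(473.0 / 0.6347) = √745.26 = 27.30 m/s.

27.30 m/s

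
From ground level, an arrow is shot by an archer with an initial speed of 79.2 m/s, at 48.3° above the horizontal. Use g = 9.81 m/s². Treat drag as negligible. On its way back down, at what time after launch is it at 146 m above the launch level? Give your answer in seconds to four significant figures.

Components: vₓ = 79.20 cos 48.3° = 52.69 m/s, v_y0 = 79.20 sin 48.3° = 59.13 m/s.
Require v_y0 t − ½ g t² = 146, i.e. 4.905 t² − 59.13 t + 146 = 0.
Quadratic formula: t = (59.13 ± √632.28) / 9.81 = (59.13 ± 25.15) / 9.81 → t = 3.465 s or 8.591 s.
The descending-branch root is 8.591 s.

8.591 s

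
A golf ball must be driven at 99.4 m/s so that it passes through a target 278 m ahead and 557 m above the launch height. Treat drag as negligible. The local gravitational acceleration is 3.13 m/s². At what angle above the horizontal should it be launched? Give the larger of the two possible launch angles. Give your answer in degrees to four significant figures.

Trajectory: y = x tanθ − g x² (1 + tan²θ)/(2v₀²). With x = 278, y = 557, v₀ = 99.4, g = 3.13:
12.24 tan²θ − 278 tanθ + (569.2) = 0.
tanθ = [278 ± √(278² − 4 × 12.24 × (569.2))] / (2 × 12.24) = (278 ± 222.3) / 24.48, giving tanθ = 2.276 or 20.43.
θ = 66.28° or 87.20°; the larger is 87.20°.

87.20°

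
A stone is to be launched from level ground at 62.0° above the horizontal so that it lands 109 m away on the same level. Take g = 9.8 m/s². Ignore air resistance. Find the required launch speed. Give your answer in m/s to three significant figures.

On level ground R = v₀² sin 2θ / g ⇒ v₀ = √(gR / sin 2θ).
v₀ = √(9.80 × 109 / sin 124.0°) = √(1068 / 0.8290) = √1288.5 = 35.90 m/s.

35.9 m/s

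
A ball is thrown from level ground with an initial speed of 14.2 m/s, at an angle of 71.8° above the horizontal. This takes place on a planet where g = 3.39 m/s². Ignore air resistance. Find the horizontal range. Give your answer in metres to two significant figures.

35 m

vₓ = 14.20 cos 71.8° = 4.435 m/s; v_y0 = 14.20 sin 71.8° = 13.49 m/s.
Time aloft: T = 2 v_y0 / g = 2 × 13.49 / 3.39 = 7.958 s.
Range: R = vₓ T = 4.435 × 7.958 = 35.30 m.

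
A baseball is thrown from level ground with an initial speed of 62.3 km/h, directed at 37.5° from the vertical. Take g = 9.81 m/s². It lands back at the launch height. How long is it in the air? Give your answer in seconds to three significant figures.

2.80 s

Convert: 62.3 km/h = 62.3/3.6 = 17.31 m/s.
Horizontal component vₓ = 17.31 sin 37.5° = 10.53 m/s; vertical v_y0 = 17.31 cos 37.5° = 13.73 m/s.
Time of flight on level ground: T = 2 v_y0 / g = 2 × 13.73 / 9.81 = 2.799 s.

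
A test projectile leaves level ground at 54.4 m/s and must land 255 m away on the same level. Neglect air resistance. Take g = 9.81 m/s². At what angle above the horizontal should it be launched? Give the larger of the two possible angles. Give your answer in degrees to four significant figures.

61.15°

Level-ground range R = v₀² sin(2θ)/g ⇒ sin(2θ) = gR/v₀² = 9.81 × 255 / 54.4² = 0.8453.
2θ = 57.70° or 180° − 57.70° = 122.3°, so θ = 28.85° or 61.15°.
The larger angle is 61.15°.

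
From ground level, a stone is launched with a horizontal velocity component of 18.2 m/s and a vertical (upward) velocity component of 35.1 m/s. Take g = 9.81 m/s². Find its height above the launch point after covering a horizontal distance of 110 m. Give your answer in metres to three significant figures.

33.0 m

x = vₓ t ⇒ t = 110/18.20 = 6.044 s.
Height: y = v_y0 t − ½ g t² = 35.10 × 6.044 − 4.905 × 6.044² = 212.1 − 179.2 = 32.97 m.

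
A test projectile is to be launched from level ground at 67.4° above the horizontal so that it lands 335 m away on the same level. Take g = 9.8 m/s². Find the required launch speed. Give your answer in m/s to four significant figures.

Level-ground range: R = v₀² sin(2θ)/g, so v₀ = √(gR / sin 2θ).
v₀ = √(9.80 × 335 / sin 134.8°) = √(3283 / 0.7096) = √4626.7 = 68.02 m/s.

68.02 m/s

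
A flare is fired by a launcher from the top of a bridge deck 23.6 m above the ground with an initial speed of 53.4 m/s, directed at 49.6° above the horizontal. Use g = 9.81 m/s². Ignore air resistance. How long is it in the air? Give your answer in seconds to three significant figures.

8.84 s

Components: vₓ = 53.40 cos 49.6° = 34.61 m/s, v_y0 = 53.40 sin 49.6° = 40.67 m/s.
The projectile lands when y = 23.6 + (40.67) t − ½·9.81·t² = 0. Positive root: t = (40.67 + √(40.67² + 2·9.81·23.6)) / 9.81 = (40.67 + 46.01) / 9.81 = 8.835 s.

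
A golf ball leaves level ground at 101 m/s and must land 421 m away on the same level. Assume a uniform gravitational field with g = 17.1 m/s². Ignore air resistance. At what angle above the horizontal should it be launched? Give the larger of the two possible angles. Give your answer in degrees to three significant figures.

R = v₀² sin 2θ / g gives sin 2θ = gR/v₀² = 17.1·421/101² = 0.7057.
2θ = 44.89° or 180° − 44.89° = 135.1°, so θ = 22.44° or 67.56°.
The larger angle is 67.56°.

67.6°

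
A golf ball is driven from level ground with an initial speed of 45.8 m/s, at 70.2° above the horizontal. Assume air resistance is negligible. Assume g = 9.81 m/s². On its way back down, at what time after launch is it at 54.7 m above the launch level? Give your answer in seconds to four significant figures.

7.246 s

Resolve: vₓ = 45.80 cos 70.2° = 15.51 m/s and v_y0 = 45.80 sin 70.2° = 43.09 m/s.
Set y = v_y0 t − ½ g t² = 54.7: 4.905 t² − 43.09 t + 54.7 = 0.
Quadratic formula: t = (43.09 ± √783.74) / 9.81 = (43.09 ± 28.00) / 9.81 → t = 1.539 s or 7.246 s.
The descending-branch root is 7.246 s.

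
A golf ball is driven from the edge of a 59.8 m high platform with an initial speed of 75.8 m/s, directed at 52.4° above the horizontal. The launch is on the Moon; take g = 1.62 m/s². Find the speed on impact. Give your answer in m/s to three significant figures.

Resolve: vₓ = 75.80 cos 52.4° = 46.25 m/s and v_y0 = 75.80 sin 52.4° = 60.06 m/s.
With up positive and y = 0 at the ground: y(t) = 59.8 + (60.06) t − 0.8100 t². Setting y = 0 and taking the positive root: t = [60.06 + √(60.06² + 2·1.62·59.8)] / 1.62 = (60.06 + 61.65) / 1.62 = 75.13 s.
Vertical velocity at impact: v_y = v_y0 − g t = 60.06 − 1.62 × 75.13 = −61.65 m/s.
Speed: |v| = √(vₓ² + v_y²) = √(46.25² + 61.65²) = 77.07 m/s.

77.1 m/s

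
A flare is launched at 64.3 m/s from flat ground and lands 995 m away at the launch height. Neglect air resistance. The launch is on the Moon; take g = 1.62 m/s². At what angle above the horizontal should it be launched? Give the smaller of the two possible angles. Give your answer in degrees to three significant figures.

11.5°

R = v₀² sin 2θ / g gives sin 2θ = gR/v₀² = 1.62·995/64.3² = 0.3899.
2θ = 22.95° or 180° − 22.95° = 157.1°, so θ = 11.47° or 78.53°.
The smaller angle is 11.47°.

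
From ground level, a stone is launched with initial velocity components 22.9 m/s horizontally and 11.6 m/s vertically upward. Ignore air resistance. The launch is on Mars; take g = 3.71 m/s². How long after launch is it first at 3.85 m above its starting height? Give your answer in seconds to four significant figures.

Set y = v_y0 t − ½ g t² = 3.85: 1.855 t² − 11.60 t + 3.85 = 0.
t = [11.60 ± √(11.60² − 2·3.71·3.85)] / 3.71 = (11.60 ± 10.30) / 3.71, so t = 0.3517 s or t = 5.902 s.
The first (ascending) time is 0.3517 s.

0.3517 s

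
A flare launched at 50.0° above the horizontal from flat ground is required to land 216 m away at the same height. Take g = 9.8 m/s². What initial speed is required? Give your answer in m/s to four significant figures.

On level ground R = v₀² sin 2θ / g ⇒ v₀ = √(gR / sin 2θ).
v₀ = √(9.80 × 216 / sin 100.0°) = √(2117 / 0.9848) = √2149.5 = 46.36 m/s.

46.36 m/s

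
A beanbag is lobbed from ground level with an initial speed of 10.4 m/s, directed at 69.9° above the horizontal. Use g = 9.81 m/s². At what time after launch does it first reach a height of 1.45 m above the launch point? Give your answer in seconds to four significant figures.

0.1616 s

vₓ = 10.40 cos 69.9° = 3.574 m/s; v_y0 = 10.40 sin 69.9° = 9.767 m/s.
Set y = v_y0 t − ½ g t² = 1.45: 4.905 t² − 9.767 t + 1.45 = 0.
t = [9.767 ± √(9.767² − 2·9.81·1.45)] / 9.81 = (9.767 ± 8.182) / 9.81, so t = 0.1616 s or t = 1.830 s.
The first (ascending) time is 0.1616 s.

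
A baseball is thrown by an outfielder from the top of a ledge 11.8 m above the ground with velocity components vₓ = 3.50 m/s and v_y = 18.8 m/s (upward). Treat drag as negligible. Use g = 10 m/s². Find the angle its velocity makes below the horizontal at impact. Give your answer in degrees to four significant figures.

Vertical motion (up positive, ground at y = 0): 5.000 t² − (18.80) t − 11.8 = 0, so t = (18.80 + √(18.80² + 2·10.0·11.8)) / 10.0 = (18.80 + 24.28) / 10.0 = 4.308 s.
At impact: v_y = v_y0 − g t = −24.28 m/s; vₓ = 3.500 m/s.
Angle below horizontal: arctan(|v_y|/vₓ) = arctan(24.28/3.500) = 81.80°.

81.80°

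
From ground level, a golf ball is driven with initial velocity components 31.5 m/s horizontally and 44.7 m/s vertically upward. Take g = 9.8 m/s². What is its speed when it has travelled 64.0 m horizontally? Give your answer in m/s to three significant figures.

40.1 m/s

Time to reach x = 64.0 m: t = x/vₓ = 64.0/31.50 = 2.032 s.
Vertical velocity there: v_y = v_y0 − g t = 44.70 − 9.80 × 2.032 = 24.79 m/s.
Speed: √(vₓ² + v_y²) = √(31.50² + 24.79²) = 40.08 m/s.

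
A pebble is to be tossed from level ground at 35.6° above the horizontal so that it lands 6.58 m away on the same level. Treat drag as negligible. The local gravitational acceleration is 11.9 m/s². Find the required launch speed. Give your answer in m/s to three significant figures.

9.09 m/s

Level-ground range: R = v₀² sin(2θ)/g, so v₀ = √(gR / sin 2θ).
v₀ = √(11.9 × 6.58 / sin 71.20°) = √(78.30 / 0.9466) = √82.715 = 9.095 m/s.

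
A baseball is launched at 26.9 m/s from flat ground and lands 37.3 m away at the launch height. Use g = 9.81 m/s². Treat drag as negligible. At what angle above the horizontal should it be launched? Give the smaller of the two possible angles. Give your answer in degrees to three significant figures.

R = v₀² sin 2θ / g gives sin 2θ = gR/v₀² = 9.81·37.3/26.9² = 0.5057.
2θ = 30.38° or 180° − 30.38° = 149.6°, so θ = 15.19° or 74.81°.
The smaller angle is 15.19°.

15.2°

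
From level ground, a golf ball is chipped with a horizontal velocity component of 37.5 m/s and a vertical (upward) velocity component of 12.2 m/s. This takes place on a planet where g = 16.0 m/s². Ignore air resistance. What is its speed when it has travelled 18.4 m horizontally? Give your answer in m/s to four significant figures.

x = vₓ t ⇒ t = 18.4/37.50 = 0.4907 s.
Vertical velocity there: v_y = v_y0 − g t = 12.20 − 16.0 × 0.4907 = 4.349 m/s.
Speed: √(vₓ² + v_y²) = √(37.50² + 4.349²) = 37.75 m/s.

37.75 m/s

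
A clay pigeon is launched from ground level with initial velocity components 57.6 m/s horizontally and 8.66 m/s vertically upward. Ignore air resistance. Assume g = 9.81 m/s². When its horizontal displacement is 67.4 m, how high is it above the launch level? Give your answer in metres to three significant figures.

3.42 m

At x = 67.4 m, t = x/vₓ = 67.4/57.60 = 1.170 s.
Height: y = v_y0 t − ½ g t² = 8.660 × 1.170 − 4.905 × 1.170² = 10.13 − 6.716 = 3.417 m.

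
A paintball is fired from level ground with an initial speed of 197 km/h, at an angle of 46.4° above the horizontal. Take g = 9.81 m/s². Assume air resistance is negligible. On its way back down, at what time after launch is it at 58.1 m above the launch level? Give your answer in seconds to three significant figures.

Convert: 197 km/h = 197/3.6 = 54.72 m/s.
Components: vₓ = 54.72 cos 46.4° = 37.74 m/s, v_y0 = 54.72 sin 46.4° = 39.63 m/s.
Set y = v_y0 t − ½ g t² = 58.1: 4.905 t² − 39.63 t + 58.1 = 0.
t = [39.63 ± √(39.63² − 2·9.81·58.1)] / 9.81 = (39.63 ± 20.75) / 9.81, so t = 1.925 s or t = 6.155 s.
The descending-branch root is 6.155 s.

6.15 s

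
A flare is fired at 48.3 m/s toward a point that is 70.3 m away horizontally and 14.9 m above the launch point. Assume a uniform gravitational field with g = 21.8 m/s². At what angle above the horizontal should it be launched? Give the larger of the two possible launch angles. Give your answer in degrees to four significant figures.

Trajectory: y = x tanθ − g x² (1 + tan²θ)/(2v₀²). With x = 70.3, y = 14.9, v₀ = 48.3, g = 21.8:
23.09 tan²θ − 70.3 tanθ + (37.99) = 0.
tanθ = [70.3 ± √(70.3² − 4 × 23.09 × (37.99))] / (2 × 23.09) = (70.3 ± 37.86) / 46.18, giving tanθ = 0.7025 or 2.342.
θ = 35.09° or 66.88°; the larger is 66.88°.

66.88°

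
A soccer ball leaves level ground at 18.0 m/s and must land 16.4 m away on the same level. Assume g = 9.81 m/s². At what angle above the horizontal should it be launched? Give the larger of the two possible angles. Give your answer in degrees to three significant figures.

75.1°

From R = (v₀²/g) sin 2θ: sin 2θ = 9.81 × 16.4 / 324.00 = 0.4966.
2θ = 29.77° or 180° − 29.77° = 150.2°, so θ = 14.89° or 75.11°.
The larger angle is 75.11°.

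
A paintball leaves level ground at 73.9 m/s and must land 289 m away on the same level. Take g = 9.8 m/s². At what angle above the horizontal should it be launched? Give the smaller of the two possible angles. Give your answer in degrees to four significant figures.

From R = (v₀²/g) sin 2θ: sin 2θ = 9.80 × 289 / 5461.2 = 0.5186.
2θ = 31.24° or 180° − 31.24° = 148.8°, so θ = 15.62° or 74.38°.
The smaller angle is 15.62°.

15.62°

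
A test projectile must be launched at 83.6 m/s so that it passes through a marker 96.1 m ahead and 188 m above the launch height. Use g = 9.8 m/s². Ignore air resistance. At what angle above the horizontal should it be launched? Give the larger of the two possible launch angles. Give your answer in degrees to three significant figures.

85.4°

Trajectory: y = x tanθ − g x² (1 + tan²θ)/(2v₀²). With x = 96.1, y = 188, v₀ = 83.6, g = 9.80:
6.475 tan²θ − 96.1 tanθ + (194.5) = 0.
tanθ = [96.1 ± √(96.1² − 4 × 6.475 × (194.5))] / (2 × 6.475) = (96.1 ± 64.80) / 12.95, giving tanθ = 2.417 or 12.42.
θ = 67.53° or 85.40°; the larger is 85.40°.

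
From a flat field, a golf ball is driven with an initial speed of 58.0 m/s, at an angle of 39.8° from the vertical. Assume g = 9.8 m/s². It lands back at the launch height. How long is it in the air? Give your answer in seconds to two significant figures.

Horizontal component vₓ = 58.00 sin 39.8° = 37.13 m/s; vertical v_y0 = 58.00 cos 39.8° = 44.56 m/s.
It returns to y = 0 when t = 2 v_y0 / g = 2(44.56)/9.80 = 9.094 s.

9.1 s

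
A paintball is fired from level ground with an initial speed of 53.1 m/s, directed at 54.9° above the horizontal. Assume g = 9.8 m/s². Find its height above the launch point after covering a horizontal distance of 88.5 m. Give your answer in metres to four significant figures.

vₓ = 53.10 cos 54.9° = 30.53 m/s; v_y0 = 53.10 sin 54.9° = 43.44 m/s.
At x = 88.5 m, t = x/vₓ = 88.5/30.53 = 2.899 s.
Height: y = v_y0 t − ½ g t² = 43.44 × 2.899 − 4.900 × 2.899² = 125.9 − 41.17 = 84.76 m.

84.76 m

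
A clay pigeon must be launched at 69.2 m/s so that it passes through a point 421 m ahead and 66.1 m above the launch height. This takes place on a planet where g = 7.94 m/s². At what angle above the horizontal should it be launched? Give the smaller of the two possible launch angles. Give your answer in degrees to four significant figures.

33.28°

Trajectory: y = x tanθ − g x² (1 + tan²θ)/(2v₀²). With x = 421, y = 66.1, v₀ = 69.2, g = 7.94:
146.9 tan²θ − 421 tanθ + (213.0) = 0.
tanθ = [421 ± √(421² − 4 × 146.9 × (213.0))] / (2 × 146.9) = (421 ± 228.1) / 293.9, giving tanθ = 0.6564 or 2.209.
θ = 33.28° or 65.64°; the smaller is 33.28°.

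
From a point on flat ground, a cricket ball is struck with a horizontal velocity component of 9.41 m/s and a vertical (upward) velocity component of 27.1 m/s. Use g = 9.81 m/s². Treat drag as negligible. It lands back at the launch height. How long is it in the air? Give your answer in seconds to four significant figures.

5.525 s

It returns to y = 0 when t = 2 v_y0 / g = 2(27.10)/9.81 = 5.525 s.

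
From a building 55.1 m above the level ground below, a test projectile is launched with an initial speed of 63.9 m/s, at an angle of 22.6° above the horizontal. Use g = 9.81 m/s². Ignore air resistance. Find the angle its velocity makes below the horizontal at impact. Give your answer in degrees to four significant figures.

34.82°

Horizontal component vₓ = 63.90 cos 22.6° = 58.99 m/s; vertical v_y0 = 63.90 sin 22.6° = 24.56 m/s.
Vertical motion (up positive, ground at y = 0): 4.905 t² − (24.56) t − 55.1 = 0, so t = (24.56 + √(24.56² + 2·9.81·55.1)) / 9.81 = (24.56 + 41.04) / 9.81 = 6.686 s.
At impact: v_y = v_y0 − g t = −41.04 m/s; vₓ = 58.99 m/s.
Angle below horizontal: arctan(|v_y|/vₓ) = arctan(41.04/58.99) = 34.82°.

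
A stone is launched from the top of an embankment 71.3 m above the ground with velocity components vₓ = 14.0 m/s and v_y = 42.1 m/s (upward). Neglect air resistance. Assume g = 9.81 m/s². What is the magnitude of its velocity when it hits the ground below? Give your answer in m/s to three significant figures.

58.0 m/s

The projectile lands when y = 71.3 + (42.10) t − ½·9.81·t² = 0. Positive root: t = (42.10 + √(42.10² + 2·9.81·71.3)) / 9.81 = (42.10 + 56.31) / 9.81 = 10.03 s.
Vertical velocity at impact: v_y = v_y0 − g t = 42.10 − 9.81 × 10.03 = −56.31 m/s.
Speed: |v| = √(vₓ² + v_y²) = √(14.00² + 56.31²) = 58.03 m/s.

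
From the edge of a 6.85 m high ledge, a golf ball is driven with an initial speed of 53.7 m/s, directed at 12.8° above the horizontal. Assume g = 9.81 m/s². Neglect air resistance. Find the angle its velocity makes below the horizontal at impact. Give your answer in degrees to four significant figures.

Resolve: vₓ = 53.70 cos 12.8° = 52.37 m/s and v_y0 = 53.70 sin 12.8° = 11.90 m/s.
With up positive and y = 0 at the ground: y(t) = 6.85 + (11.90) t − 4.905 t². Setting y = 0 and taking the positive root: t = [11.90 + √(11.90² + 2·9.81·6.85)] / 9.81 = (11.90 + 16.61) / 9.81 = 2.906 s.
At impact: v_y = v_y0 − g t = −16.61 m/s; vₓ = 52.37 m/s.
Angle below horizontal: arctan(|v_y|/vₓ) = arctan(16.61/52.37) = 17.60°.

17.60°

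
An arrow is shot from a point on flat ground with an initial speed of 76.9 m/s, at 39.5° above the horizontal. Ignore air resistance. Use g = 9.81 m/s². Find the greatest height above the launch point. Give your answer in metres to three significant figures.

Components: vₓ = 76.90 cos 39.5° = 59.34 m/s, v_y0 = 76.90 sin 39.5° = 48.91 m/s.
Peak height H = v_y0² / (2g) = 2392.6 / 19.62 = 121.9 m.

122 m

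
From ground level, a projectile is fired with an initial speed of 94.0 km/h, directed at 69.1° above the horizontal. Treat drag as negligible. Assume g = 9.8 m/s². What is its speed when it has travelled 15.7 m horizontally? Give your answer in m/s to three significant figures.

12.2 m/s

Convert: 94.0 km/h = 94.0/3.6 = 26.11 m/s.
vₓ = 26.11 cos 69.1° = 9.315 m/s; v_y0 = 26.11 sin 69.1° = 24.39 m/s.
Time to reach x = 15.7 m: t = x/vₓ = 15.7/9.315 = 1.685 s.
Vertical velocity there: v_y = v_y0 − g t = 24.39 − 9.80 × 1.685 = 7.875 m/s.
Speed: √(vₓ² + v_y²) = √(9.315² + 7.875²) = 12.20 m/s.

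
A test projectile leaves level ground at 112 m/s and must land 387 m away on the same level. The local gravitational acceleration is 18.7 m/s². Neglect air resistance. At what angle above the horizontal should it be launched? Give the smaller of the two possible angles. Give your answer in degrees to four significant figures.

Level-ground range R = v₀² sin(2θ)/g ⇒ sin(2θ) = gR/v₀² = 18.7 × 387 / 112² = 0.5769.
2θ = 35.23° or 180° − 35.23° = 144.8°, so θ = 17.62° or 72.38°.
The smaller angle is 17.62°.

17.62°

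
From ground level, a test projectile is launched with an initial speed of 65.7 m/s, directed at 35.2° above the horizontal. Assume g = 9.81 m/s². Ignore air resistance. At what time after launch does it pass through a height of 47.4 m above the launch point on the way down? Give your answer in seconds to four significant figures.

6.150 s

Horizontal component vₓ = 65.70 cos 35.2° = 53.69 m/s; vertical v_y0 = 65.70 sin 35.2° = 37.87 m/s.
Set y = v_y0 t − ½ g t² = 47.4: 4.905 t² − 37.87 t + 47.4 = 0.
t = [37.87 ± √(37.87² − 2·9.81·47.4)] / 9.81 = (37.87 ± 22.46) / 9.81, so t = 1.571 s or t = 6.150 s.
The descending-branch root is 6.150 s.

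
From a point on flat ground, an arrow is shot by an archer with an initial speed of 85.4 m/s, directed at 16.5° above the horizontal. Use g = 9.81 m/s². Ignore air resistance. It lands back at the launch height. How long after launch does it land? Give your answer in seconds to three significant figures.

4.94 s

vₓ = 85.40 cos 16.5° = 81.88 m/s; v_y0 = 85.40 sin 16.5° = 24.25 m/s.
It returns to y = 0 when t = 2 v_y0 / g = 2(24.25)/9.81 = 4.945 s.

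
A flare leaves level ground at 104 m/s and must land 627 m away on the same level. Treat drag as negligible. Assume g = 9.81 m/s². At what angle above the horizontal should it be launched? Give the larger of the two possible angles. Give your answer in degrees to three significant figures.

Level-ground range R = v₀² sin(2θ)/g ⇒ sin(2θ) = gR/v₀² = 9.81 × 627 / 104² = 0.5687.
2θ = 34.66° or 180° − 34.66° = 145.3°, so θ = 17.33° or 72.67°.
The larger angle is 72.67°.

72.7°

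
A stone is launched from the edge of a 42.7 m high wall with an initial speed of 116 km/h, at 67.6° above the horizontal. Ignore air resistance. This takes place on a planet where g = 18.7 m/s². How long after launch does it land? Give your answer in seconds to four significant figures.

4.259 s

Convert: 116 km/h = 116/3.6 = 32.22 m/s.
Components: vₓ = 32.22 cos 67.6° = 12.28 m/s, v_y0 = 32.22 sin 67.6° = 29.79 m/s.
The projectile lands when y = 42.7 + (29.79) t − ½·18.7·t² = 0. Positive root: t = (29.79 + √(29.79² + 2·18.7·42.7)) / 18.7 = (29.79 + 49.84) / 18.7 = 4.259 s.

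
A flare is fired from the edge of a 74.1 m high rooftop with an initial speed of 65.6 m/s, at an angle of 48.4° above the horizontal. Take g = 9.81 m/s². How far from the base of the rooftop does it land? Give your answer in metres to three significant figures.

494 m

vₓ = 65.60 cos 48.4° = 43.55 m/s; v_y0 = 65.60 sin 48.4° = 49.06 m/s.
Vertical motion (up positive, ground at y = 0): 4.905 t² − (49.06) t − 74.1 = 0, so t = (49.06 + √(49.06² + 2·9.81·74.1)) / 9.81 = (49.06 + 62.13) / 9.81 = 11.33 s.
Horizontal distance: R = vₓ t = 43.55 × 11.33 = 493.6 m.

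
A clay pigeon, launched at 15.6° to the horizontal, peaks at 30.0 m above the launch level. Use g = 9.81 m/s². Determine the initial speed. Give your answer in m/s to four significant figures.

At the peak v_y = 0, so v_y0 = √(2gH) = √(2 × 9.81 × 30.0) = 24.26 m/s.
v_y0 = v₀ sin θ ⇒ v₀ = 24.26 / sin 15.6° = 90.22 m/s.

90.22 m/s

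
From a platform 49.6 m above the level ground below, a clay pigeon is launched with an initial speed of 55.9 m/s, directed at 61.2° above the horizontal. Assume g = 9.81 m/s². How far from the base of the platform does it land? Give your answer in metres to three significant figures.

294 m

Components: vₓ = 55.90 cos 61.2° = 26.93 m/s, v_y0 = 55.90 sin 61.2° = 48.99 m/s.
With up positive and y = 0 at the ground: y(t) = 49.6 + (48.99) t − 4.905 t². Setting y = 0 and taking the positive root: t = [48.99 + √(48.99² + 2·9.81·49.6)] / 9.81 = (48.99 + 58.08) / 9.81 = 10.91 s.
Horizontal distance: R = vₓ t = 26.93 × 10.91 = 293.9 m.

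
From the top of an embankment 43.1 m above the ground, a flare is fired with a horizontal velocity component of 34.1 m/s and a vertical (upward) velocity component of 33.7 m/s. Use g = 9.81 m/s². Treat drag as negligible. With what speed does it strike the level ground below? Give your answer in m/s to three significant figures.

56.1 m/s

The projectile lands when y = 43.1 + (33.70) t − ½·9.81·t² = 0. Positive root: t = (33.70 + √(33.70² + 2·9.81·43.1)) / 9.81 = (33.70 + 44.51) / 9.81 = 7.973 s.
Vertical velocity at impact: v_y = v_y0 − g t = 33.70 − 9.81 × 7.973 = −44.51 m/s.
Speed: |v| = √(vₓ² + v_y²) = √(34.10² + 44.51²) = 56.07 m/s.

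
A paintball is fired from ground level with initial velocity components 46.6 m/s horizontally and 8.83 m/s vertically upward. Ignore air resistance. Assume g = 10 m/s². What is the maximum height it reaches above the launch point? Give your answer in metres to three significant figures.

3.90 m

Peak height H = v_y0² / (2g) = 77.969 / 20.00 = 3.898 m.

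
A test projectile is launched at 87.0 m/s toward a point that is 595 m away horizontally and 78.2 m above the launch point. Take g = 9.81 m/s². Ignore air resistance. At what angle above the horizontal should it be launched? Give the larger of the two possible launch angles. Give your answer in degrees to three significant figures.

62.0°

Trajectory: y = x tanθ − g x² (1 + tan²θ)/(2v₀²). With x = 595, y = 78.2, v₀ = 87.0, g = 9.81:
229.4 tan²θ − 595 tanθ + (307.6) = 0.
tanθ = [595 ± √(595² − 4 × 229.4 × (307.6))] / (2 × 229.4) = (595 ± 267.8) / 458.8, giving tanθ = 0.7131 or 1.880.
θ = 35.49° or 62.00°; the larger is 62.00°.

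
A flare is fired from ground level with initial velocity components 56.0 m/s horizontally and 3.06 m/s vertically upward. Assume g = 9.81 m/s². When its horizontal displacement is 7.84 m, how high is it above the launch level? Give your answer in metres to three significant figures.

At x = 7.84 m, t = x/vₓ = 7.84/56.00 = 0.1400 s.
Height: y = v_y0 t − ½ g t² = 3.060 × 0.1400 − 4.905 × 0.1400² = 0.4284 − 0.09614 = 0.3323 m.

0.332 m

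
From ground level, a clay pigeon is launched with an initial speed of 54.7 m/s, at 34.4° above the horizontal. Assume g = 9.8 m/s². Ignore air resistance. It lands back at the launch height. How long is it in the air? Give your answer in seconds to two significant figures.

6.3 s

vₓ = 54.70 cos 34.4° = 45.13 m/s; v_y0 = 54.70 sin 34.4° = 30.90 m/s.
It returns to y = 0 when t = 2 v_y0 / g = 2(30.90)/9.80 = 6.307 s.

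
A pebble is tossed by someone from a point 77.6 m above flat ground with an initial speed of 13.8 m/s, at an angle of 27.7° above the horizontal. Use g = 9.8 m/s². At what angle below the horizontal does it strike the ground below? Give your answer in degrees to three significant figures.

72.8°

Resolve: vₓ = 13.80 cos 27.7° = 12.22 m/s and v_y0 = 13.80 sin 27.7° = 6.415 m/s.
Vertical motion (up positive, ground at y = 0): 4.900 t² − (6.415) t − 77.6 = 0, so t = (6.415 + √(6.415² + 2·9.80·77.6)) / 9.80 = (6.415 + 39.52) / 9.80 = 4.688 s.
At impact: v_y = v_y0 − g t = −39.52 m/s; vₓ = 12.22 m/s.
Angle below horizontal: arctan(|v_y|/vₓ) = arctan(39.52/12.22) = 72.82°.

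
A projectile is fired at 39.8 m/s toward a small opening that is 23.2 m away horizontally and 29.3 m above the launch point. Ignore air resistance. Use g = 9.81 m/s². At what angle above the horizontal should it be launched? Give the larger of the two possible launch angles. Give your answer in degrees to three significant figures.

85.4°

Trajectory: y = x tanθ − g x² (1 + tan²θ)/(2v₀²). With x = 23.2, y = 29.3, v₀ = 39.8, g = 9.81:
1.667 tan²θ − 23.2 tanθ + (30.97) = 0.
tanθ = [23.2 ± √(23.2² − 4 × 1.667 × (30.97))] / (2 × 1.667) = (23.2 ± 18.22) / 3.333, giving tanθ = 1.495 or 12.42.
θ = 56.23° or 85.40°; the larger is 85.40°.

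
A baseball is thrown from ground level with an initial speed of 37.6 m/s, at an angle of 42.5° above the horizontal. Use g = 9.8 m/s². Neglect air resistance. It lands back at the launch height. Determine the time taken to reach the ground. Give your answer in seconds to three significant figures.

Components: vₓ = 37.60 cos 42.5° = 27.72 m/s, v_y0 = 37.60 sin 42.5° = 25.40 m/s.
Landing at launch height ⇒ T = 2 v_y0 / g = 2 × 25.40 / 9.80 = 5.184 s.

5.18 s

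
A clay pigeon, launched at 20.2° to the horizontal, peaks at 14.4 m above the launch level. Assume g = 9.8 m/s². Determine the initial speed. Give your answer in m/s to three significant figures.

At the peak v_y = 0, so v_y0 = √(2gH) = √(2 × 9.80 × 14.4) = 16.80 m/s.
v_y0 = v₀ sin θ ⇒ v₀ = 16.80 / sin 20.2° = 48.65 m/s.

48.7 m/s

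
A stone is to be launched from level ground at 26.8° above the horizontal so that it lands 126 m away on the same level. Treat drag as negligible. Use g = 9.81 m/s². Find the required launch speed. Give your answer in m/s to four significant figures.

From R = (v₀² / g) sin 2θ: v₀ = √(gR / sin 2θ).
v₀ = √(9.81 × 126 / sin 53.60°) = √(1236 / 0.8049) = √1535.7 = 39.19 m/s.

39.19 m/s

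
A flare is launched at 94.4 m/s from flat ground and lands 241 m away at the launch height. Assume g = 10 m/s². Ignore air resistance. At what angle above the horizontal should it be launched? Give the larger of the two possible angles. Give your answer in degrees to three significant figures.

82.2°

Level-ground range R = v₀² sin(2θ)/g ⇒ sin(2θ) = gR/v₀² = 10.0 × 241 / 94.4² = 0.2704.
2θ = 15.69° or 180° − 15.69° = 164.3°, so θ = 7.845° or 82.15°.
The larger angle is 82.15°.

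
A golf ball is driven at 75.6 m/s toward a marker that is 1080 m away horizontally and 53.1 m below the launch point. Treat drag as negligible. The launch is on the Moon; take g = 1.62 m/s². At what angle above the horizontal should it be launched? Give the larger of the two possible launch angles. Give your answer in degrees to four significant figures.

81.16°

Trajectory: y = x tanθ − g x² (1 + tan²θ)/(2v₀²). With x = 1080, y = −53.1, v₀ = 75.6, g = 1.62:
165.3 tan²θ − 1080 tanθ + (112.2) = 0.
tanθ = [1080 ± √(1080² − 4 × 165.3 × (112.2))] / (2 × 165.3) = (1080 ± 1045) / 330.6, giving tanθ = 0.1056 or 6.428.
θ = 6.028° or 81.16°; the larger is 81.16°.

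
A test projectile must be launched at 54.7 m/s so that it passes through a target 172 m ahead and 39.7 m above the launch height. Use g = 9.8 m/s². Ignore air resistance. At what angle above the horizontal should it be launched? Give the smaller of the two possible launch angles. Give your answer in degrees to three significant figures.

Trajectory: y = x tanθ − g x² (1 + tan²θ)/(2v₀²). With x = 172, y = 39.7, v₀ = 54.7, g = 9.80:
48.45 tan²θ − 172 tanθ + (88.15) = 0.
tanθ = [172 ± √(172² − 4 × 48.45 × (88.15))] / (2 × 48.45) = (172 ± 111.8) / 96.90, giving tanθ = 0.6212 or 2.929.
θ = 31.85° or 71.15°; the smaller is 31.85°.

31.8°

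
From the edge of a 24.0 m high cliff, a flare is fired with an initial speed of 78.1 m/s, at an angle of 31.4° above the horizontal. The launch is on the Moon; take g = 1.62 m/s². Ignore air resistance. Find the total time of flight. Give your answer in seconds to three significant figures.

50.8 s

Resolve: vₓ = 78.10 cos 31.4° = 66.66 m/s and v_y0 = 78.10 sin 31.4° = 40.69 m/s.
Vertical motion (up positive, ground at y = 0): 0.8100 t² − (40.69) t − 24.0 = 0, so t = (40.69 + √(40.69² + 2·1.62·24.0)) / 1.62 = (40.69 + 41.64) / 1.62 = 50.82 s.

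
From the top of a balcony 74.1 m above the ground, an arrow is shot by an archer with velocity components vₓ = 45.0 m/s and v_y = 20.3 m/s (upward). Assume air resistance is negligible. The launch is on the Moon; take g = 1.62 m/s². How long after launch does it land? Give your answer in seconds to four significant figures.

Vertical motion (up positive, ground at y = 0): 0.8100 t² − (20.30) t − 74.1 = 0, so t = (20.30 + √(20.30² + 2·1.62·74.1)) / 1.62 = (20.30 + 25.54) / 1.62 = 28.29 s.

28.29 s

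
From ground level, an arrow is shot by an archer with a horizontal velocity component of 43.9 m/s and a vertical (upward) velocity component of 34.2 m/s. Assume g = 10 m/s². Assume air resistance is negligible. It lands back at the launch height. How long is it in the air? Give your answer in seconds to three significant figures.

Landing at launch height ⇒ T = 2 v_y0 / g = 2 × 34.20 / 10.0 = 6.840 s.

6.84 s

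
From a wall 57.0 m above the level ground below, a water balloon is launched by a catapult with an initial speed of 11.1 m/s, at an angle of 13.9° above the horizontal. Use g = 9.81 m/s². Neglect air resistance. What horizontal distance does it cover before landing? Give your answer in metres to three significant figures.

39.8 m

vₓ = 11.10 cos 13.9° = 10.77 m/s; v_y0 = 11.10 sin 13.9° = 2.667 m/s.
The projectile lands when y = 57.0 + (2.667) t − ½·9.81·t² = 0. Positive root: t = (2.667 + √(2.667² + 2·9.81·57.0)) / 9.81 = (2.667 + 33.55) / 9.81 = 3.692 s.
Horizontal distance: R = vₓ t = 10.77 × 3.692 = 39.78 m.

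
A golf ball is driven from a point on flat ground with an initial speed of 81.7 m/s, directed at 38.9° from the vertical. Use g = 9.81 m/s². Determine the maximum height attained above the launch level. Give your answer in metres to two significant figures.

Resolve: vₓ = 81.70 sin 38.9° = 51.30 m/s and v_y0 = 81.70 cos 38.9° = 63.58 m/s.
At the apex v_y = 0, so H = v_y0²/(2g) = 63.58²/19.62 = 206.1 m.

210 m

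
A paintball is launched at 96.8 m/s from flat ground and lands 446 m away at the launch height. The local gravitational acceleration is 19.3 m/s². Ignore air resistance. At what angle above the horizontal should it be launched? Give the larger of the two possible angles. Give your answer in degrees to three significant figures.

56.6°

R = v₀² sin 2θ / g gives sin 2θ = gR/v₀² = 19.3·446/96.8² = 0.9186.
2θ = 66.73° or 180° − 66.73° = 113.3°, so θ = 33.36° or 56.64°.
The larger angle is 56.64°.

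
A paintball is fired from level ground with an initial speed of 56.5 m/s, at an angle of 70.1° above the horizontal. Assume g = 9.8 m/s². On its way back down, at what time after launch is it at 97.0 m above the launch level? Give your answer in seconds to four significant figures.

8.518 s

Resolve: vₓ = 56.50 cos 70.1° = 19.23 m/s and v_y0 = 56.50 sin 70.1° = 53.13 m/s.
Height y(t) = 53.13 t − 4.900 t² = 97.0 gives 4.900 t² − 53.13 t + 97.0 = 0.
t = [53.13 ± √(53.13² − 2·9.80·97.0)] / 9.80 = (53.13 ± 30.35) / 9.80, so t = 2.324 s or t = 8.518 s.
The descending-branch root is 8.518 s.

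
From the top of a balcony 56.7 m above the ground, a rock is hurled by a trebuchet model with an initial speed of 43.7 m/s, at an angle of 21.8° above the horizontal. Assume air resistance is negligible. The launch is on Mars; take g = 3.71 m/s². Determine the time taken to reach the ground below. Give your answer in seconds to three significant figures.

11.4 s

vₓ = 43.70 cos 21.8° = 40.57 m/s; v_y0 = 43.70 sin 21.8° = 16.23 m/s.
The projectile lands when y = 56.7 + (16.23) t − ½·3.71·t² = 0. Positive root: t = (16.23 + √(16.23² + 2·3.71·56.7)) / 3.71 = (16.23 + 26.16) / 3.71 = 11.42 s.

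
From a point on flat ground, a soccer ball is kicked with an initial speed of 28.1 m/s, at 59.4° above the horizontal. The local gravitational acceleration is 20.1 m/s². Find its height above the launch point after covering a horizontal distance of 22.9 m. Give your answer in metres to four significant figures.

12.96 m

Horizontal component vₓ = 28.10 cos 59.4° = 14.30 m/s; vertical v_y0 = 28.10 sin 59.4° = 24.19 m/s.
At x = 22.9 m, t = x/vₓ = 22.9/14.30 = 1.601 s.
Height: y = v_y0 t − ½ g t² = 24.19 × 1.601 − 10.05 × 1.601² = 38.72 − 25.76 = 12.96 m.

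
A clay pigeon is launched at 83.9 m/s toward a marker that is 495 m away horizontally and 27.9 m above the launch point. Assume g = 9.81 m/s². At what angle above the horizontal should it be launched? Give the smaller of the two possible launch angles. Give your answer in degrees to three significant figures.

Trajectory: y = x tanθ − g x² (1 + tan²θ)/(2v₀²). With x = 495, y = 27.9, v₀ = 83.9, g = 9.81:
170.7 tan²θ − 495 tanθ + (198.6) = 0.
tanθ = [495 ± √(495² − 4 × 170.7 × (198.6))] / (2 × 170.7) = (495 ± 330.7) / 341.5, giving tanθ = 0.4811 or 2.418.
θ = 25.69° or 67.53°; the smaller is 25.69°.

25.7°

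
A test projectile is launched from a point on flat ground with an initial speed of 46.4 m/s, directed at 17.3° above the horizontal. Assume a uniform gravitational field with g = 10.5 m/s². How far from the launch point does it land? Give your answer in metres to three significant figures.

116 m

Horizontal component vₓ = 46.40 cos 17.3° = 44.30 m/s; vertical v_y0 = 46.40 sin 17.3° = 13.80 m/s.
Flight time T = 2 v_y0 / g = 2.628 s.
Horizontal distance R = vₓ T = 44.30 × 2.628 = 116.4 m.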